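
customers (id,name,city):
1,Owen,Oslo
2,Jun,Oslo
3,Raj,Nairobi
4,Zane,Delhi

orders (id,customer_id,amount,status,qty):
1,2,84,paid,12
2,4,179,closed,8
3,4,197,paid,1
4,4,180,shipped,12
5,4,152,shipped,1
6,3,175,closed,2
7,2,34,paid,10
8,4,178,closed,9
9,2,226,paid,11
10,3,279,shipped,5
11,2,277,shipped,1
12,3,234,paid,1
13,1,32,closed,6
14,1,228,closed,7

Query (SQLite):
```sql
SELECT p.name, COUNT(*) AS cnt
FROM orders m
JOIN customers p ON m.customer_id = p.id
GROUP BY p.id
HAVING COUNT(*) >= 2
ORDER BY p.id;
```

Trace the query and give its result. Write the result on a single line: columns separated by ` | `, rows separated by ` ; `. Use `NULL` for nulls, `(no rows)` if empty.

Join each orders row to its customers via customer_id.
Group joined rows by customers.id; compute COUNT(*) per group.
HAVING: keep groups with count ≥ 2.
  1: ids {13, 14} → COUNT(*)=2
  2: ids {1, 7, 9, 11} → COUNT(*)=4
  3: ids {6, 10, 12} → COUNT(*)=3
  4: ids {2, 3, 4, 5, 8} → COUNT(*)=5

Owen | 2 ; Jun | 4 ; Raj | 3 ; Zane | 5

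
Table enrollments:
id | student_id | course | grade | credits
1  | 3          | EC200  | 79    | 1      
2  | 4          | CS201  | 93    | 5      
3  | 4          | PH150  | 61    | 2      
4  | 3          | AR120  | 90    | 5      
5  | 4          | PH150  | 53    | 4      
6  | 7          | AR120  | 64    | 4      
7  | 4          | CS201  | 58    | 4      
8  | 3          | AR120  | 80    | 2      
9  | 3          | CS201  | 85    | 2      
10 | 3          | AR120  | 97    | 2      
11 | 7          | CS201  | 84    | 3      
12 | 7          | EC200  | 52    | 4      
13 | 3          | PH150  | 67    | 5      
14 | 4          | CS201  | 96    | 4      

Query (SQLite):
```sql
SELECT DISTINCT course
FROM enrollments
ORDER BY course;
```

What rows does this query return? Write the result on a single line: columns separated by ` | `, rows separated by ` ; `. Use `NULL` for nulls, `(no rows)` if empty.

Collect distinct course values from enrollments.

AR120 ; CS201 ; EC200 ; PH150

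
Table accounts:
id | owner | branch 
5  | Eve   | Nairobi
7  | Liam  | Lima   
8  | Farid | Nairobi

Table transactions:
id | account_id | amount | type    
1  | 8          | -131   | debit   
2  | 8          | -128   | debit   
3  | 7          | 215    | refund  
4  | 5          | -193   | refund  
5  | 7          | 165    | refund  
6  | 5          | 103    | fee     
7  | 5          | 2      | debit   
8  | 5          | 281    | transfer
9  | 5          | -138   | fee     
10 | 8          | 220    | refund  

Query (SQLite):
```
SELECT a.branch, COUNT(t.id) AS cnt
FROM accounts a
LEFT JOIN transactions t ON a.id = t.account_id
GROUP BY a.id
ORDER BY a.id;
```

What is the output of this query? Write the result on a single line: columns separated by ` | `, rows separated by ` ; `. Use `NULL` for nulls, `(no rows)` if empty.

Nairobi | 5 ; Lima | 2 ; Nairobi | 3

LEFT JOIN keeps every accounts row; unmatched ones get NULL for transactions columns.
Group by accounts.id and compute COUNT(t.id). COUNT(col) of an all-NULL group is 0.
  5: ids {4, 6, 7, 8, 9} → COUNT(t.id)=5
  7: ids {3, 5} → COUNT(t.id)=2
  8: ids {1, 2, 10} → COUNT(t.id)=3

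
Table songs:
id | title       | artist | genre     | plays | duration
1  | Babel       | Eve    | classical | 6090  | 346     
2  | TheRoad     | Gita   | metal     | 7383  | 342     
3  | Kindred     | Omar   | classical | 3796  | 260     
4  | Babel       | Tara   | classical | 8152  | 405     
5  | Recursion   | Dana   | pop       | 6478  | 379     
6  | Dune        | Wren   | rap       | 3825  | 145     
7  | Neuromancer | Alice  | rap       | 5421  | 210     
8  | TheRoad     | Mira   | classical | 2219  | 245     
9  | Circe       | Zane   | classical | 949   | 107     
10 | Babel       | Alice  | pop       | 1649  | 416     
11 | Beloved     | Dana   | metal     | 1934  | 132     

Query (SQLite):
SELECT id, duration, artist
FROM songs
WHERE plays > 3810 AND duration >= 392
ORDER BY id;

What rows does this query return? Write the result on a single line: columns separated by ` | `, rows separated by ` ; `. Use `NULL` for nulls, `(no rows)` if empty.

4 | 405 | Tara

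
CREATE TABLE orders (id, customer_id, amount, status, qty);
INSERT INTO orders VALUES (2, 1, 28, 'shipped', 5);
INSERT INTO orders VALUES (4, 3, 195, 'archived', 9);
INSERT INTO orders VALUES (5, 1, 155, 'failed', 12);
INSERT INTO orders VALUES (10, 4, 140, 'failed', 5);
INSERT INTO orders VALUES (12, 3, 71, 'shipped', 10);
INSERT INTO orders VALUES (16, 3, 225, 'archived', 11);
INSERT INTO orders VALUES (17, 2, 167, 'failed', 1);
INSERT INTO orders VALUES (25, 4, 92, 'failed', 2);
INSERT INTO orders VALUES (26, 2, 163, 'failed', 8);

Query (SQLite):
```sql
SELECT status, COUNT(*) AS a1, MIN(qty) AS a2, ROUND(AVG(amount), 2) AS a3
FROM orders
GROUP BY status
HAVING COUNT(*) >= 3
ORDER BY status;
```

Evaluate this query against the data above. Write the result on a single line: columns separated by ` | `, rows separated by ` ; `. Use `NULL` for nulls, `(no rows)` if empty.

failed | 5 | 1 | 143.4

Group orders by status.
Per group compute: COUNT(*), MIN(qty), ROUND(AVG(amount), 2).
HAVING: drop groups with fewer than 3 rows.
  archived: ids {4, 16} → COUNT(*)=2, MIN(qty)=9, ROUND(AVG(amount), 2)=210
  failed: ids {5, 10, 17, 25, 26} → COUNT(*)=5, MIN(qty)=1, ROUND(AVG(amount), 2)=143.4
  shipped: ids {2, 12} → COUNT(*)=2, MIN(qty)=5, ROUND(AVG(amount), 2)=49.5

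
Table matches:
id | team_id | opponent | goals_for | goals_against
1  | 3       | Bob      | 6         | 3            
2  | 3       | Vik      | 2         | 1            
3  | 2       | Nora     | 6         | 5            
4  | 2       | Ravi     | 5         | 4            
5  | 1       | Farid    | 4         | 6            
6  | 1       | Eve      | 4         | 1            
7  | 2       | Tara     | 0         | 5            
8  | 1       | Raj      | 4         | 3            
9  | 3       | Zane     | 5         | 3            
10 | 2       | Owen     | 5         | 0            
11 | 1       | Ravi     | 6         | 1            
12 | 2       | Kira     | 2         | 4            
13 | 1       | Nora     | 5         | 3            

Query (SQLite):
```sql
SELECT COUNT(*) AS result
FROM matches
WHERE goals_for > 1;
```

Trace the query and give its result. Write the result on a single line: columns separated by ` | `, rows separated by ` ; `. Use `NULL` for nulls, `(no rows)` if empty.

12

Rows where goals_for > 1 → goals_against values: [3, 1, 5, 4, 6, 1, 3, 3, 0, 1, 4, 3].
COUNT(*) counts rows → 12.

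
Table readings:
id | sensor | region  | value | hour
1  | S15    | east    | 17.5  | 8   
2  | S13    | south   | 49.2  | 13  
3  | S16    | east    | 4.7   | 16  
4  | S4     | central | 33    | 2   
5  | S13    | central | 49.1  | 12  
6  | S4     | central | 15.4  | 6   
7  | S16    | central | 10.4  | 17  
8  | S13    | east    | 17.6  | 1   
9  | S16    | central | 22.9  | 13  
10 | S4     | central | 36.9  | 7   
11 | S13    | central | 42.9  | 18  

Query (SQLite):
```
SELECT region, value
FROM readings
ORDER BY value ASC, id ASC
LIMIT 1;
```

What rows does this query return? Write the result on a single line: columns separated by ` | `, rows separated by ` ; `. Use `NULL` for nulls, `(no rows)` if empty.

Sort by value asc, tiebreak id asc: (4.7, id=3), (10.4, id=7), (15.4, id=6), (17.5, id=1) …. Take first 1.

east | 4.7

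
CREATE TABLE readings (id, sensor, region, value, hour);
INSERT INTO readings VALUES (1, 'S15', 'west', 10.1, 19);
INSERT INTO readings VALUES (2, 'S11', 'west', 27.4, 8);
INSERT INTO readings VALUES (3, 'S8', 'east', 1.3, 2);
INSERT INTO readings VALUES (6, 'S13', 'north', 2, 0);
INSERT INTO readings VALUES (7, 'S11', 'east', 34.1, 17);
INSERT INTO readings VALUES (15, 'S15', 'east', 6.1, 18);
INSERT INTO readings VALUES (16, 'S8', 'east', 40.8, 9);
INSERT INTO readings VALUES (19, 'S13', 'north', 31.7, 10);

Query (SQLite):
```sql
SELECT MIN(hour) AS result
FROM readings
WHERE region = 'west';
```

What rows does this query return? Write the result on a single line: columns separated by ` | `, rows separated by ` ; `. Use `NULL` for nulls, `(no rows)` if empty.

Rows where region='west' → hour values: [19, 8].
MIN of non-NULL values = 8.

8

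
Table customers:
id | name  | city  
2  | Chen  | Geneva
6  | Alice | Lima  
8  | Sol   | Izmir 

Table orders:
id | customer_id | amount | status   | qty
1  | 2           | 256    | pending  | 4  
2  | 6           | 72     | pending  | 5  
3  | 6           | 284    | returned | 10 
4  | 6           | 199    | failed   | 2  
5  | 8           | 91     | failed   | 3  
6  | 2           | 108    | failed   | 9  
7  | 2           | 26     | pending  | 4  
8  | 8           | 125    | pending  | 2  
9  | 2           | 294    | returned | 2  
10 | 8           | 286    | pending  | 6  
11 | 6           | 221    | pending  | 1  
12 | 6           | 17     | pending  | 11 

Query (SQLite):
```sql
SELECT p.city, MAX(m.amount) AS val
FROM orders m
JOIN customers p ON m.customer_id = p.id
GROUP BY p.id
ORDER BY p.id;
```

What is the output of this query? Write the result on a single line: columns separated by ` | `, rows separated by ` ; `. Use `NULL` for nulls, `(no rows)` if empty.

Geneva | 294 ; Lima | 284 ; Izmir | 286

Join each orders row to its customers via customer_id.
Group joined rows by customers.id; compute MAX(m.amount) per group.
  2: ids {1, 6, 7, 9} → MAX(m.amount)=294
  6: ids {2, 3, 4, 11, 12} → MAX(m.amount)=284
  8: ids {5, 8, 10} → MAX(m.amount)=286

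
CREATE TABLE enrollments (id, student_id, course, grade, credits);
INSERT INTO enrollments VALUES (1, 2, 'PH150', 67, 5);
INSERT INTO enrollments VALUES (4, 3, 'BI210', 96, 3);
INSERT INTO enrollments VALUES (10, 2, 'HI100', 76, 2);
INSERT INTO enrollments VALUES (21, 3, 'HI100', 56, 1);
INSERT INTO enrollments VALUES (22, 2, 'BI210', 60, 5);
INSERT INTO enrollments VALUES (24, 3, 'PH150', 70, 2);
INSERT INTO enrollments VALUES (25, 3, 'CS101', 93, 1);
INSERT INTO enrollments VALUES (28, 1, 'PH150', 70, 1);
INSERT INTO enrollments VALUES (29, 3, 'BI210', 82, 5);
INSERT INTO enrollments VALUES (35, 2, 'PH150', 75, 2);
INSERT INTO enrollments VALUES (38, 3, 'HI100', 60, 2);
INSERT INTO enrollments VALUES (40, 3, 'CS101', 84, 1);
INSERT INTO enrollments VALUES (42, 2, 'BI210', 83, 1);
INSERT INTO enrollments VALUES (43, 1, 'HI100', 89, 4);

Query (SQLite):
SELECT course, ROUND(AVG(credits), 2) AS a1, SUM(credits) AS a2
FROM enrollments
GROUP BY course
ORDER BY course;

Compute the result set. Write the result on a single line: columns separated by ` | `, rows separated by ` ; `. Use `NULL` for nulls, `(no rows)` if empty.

Group enrollments by course.
Per group compute: ROUND(AVG(credits), 2), SUM(credits).
  BI210: ids {4, 22, 29, 42} → ROUND(AVG(credits), 2)=3.5, SUM(credits)=14
  CS101: ids {25, 40} → ROUND(AVG(credits), 2)=1, SUM(credits)=2
  HI100: ids {10, 21, 38, 43} → ROUND(AVG(credits), 2)=2.25, SUM(credits)=9
  PH150: ids {1, 24, 28, 35} → ROUND(AVG(credits), 2)=2.5, SUM(credits)=10

BI210 | 3.5 | 14 ; CS101 | 1 | 2 ; HI100 | 2.25 | 9 ; PH150 | 2.5 | 10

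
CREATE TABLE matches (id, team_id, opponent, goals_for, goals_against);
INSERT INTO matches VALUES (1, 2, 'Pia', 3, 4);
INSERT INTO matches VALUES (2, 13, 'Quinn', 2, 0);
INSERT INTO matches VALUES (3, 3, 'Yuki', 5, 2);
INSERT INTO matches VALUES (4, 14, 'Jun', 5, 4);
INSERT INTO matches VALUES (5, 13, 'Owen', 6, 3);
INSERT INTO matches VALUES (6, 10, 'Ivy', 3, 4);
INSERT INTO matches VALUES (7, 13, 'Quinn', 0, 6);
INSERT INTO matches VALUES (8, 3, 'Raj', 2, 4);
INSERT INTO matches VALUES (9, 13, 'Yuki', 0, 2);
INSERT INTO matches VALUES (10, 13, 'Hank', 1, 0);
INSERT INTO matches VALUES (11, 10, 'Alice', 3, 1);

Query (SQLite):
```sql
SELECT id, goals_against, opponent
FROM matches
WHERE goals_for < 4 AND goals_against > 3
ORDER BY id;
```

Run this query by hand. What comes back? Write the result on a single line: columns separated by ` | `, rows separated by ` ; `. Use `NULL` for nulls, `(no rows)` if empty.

goals_for < 4: ids {1, 2, 6, 7, 8, 9, 10, 11}
goals_against > 3: ids {1, 4, 6, 7, 8}
Combine with AND.

1 | 4 | Pia ; 6 | 4 | Ivy ; 7 | 6 | Quinn ; 8 | 4 | Raj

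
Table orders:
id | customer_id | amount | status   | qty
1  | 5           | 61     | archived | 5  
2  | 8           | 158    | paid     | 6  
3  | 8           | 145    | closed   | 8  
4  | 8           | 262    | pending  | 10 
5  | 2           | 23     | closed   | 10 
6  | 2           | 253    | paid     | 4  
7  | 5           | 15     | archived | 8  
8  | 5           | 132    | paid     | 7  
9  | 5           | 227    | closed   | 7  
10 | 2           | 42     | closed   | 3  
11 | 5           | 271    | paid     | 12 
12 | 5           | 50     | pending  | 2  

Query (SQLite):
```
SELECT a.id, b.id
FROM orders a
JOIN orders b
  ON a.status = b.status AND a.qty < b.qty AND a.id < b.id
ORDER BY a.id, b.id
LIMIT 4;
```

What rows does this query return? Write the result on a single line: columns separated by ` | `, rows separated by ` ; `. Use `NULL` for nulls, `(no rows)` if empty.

1 | 7 ; 2 | 8 ; 2 | 11 ; 3 | 5

Pairs (a,b) with same status, a.qty < b.qty, a.id < b.id.
status groups: archived:{1,7} closed:{3,5,9,10} paid:{2,6,8,11} pending:{4,12}
Ordered by (a.id, b.id); first 4.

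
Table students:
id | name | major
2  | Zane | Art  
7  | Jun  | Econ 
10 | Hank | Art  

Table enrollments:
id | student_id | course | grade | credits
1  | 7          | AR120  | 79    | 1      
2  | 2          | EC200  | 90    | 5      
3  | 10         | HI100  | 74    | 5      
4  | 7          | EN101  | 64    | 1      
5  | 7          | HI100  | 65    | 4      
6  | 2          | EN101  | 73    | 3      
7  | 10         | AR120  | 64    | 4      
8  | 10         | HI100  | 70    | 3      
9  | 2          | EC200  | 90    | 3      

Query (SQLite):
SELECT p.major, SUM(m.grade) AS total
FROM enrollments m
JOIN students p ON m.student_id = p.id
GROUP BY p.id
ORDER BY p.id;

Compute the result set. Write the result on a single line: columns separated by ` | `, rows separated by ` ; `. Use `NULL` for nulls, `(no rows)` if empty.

Art | 253 ; Econ | 208 ; Art | 208

Join each enrollments row to its students via student_id.
Group joined rows by students.id; compute SUM(m.grade) per group.
  2: ids {2, 6, 9} → SUM(m.grade)=253
  7: ids {1, 4, 5} → SUM(m.grade)=208
  10: ids {3, 7, 8} → SUM(m.grade)=208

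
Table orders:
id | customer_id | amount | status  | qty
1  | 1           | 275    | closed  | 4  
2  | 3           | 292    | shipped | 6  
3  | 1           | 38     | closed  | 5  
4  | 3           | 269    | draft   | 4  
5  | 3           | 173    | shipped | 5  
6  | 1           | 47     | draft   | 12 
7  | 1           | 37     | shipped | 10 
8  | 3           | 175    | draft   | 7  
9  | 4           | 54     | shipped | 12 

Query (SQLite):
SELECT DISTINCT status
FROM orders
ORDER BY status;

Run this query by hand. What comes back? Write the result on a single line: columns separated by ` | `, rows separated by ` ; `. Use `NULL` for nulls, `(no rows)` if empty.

Collect distinct status values from orders.

closed ; draft ; shipped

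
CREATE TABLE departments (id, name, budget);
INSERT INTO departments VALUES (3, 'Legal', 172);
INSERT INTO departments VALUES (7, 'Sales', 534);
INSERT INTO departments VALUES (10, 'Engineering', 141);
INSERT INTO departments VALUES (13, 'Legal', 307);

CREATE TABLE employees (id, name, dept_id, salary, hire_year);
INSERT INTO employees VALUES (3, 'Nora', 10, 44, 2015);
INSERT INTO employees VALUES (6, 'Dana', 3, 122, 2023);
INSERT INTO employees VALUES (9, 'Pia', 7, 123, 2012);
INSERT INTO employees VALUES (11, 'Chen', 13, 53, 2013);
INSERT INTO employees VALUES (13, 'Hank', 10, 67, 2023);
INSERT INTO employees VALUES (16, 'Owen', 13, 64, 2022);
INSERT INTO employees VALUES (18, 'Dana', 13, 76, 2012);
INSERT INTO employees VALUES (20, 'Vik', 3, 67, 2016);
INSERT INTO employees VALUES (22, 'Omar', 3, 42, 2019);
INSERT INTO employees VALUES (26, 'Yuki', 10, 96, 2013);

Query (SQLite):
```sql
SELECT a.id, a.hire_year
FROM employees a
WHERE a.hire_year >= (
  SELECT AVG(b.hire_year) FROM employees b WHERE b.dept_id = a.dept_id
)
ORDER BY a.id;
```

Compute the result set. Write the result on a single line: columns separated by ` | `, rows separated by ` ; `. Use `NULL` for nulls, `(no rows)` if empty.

For each employees row a, compute AVG(hire_year) over rows sharing a.dept_id.
Keep row a if a.hire_year >= that per-group AVG.
  dept_id=3: AVG(hire_year) = 2019.333333
  dept_id=7: AVG(hire_year) = 2012.0
  dept_id=10: AVG(hire_year) = 2017.0
  dept_id=13: AVG(hire_year) = 2015.666667

6 | 2023 ; 9 | 2012 ; 13 | 2023 ; 16 | 2022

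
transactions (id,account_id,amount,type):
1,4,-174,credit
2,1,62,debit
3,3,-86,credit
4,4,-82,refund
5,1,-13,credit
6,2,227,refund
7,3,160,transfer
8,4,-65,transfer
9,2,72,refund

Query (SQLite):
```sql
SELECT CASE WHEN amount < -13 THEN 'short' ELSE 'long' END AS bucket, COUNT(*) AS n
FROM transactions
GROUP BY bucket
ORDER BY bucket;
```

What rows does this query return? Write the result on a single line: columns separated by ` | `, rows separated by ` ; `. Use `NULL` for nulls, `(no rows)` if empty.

Bucket rows by amount < -13 → 'short' else 'long'; count each bucket.

long | 5 ; short | 4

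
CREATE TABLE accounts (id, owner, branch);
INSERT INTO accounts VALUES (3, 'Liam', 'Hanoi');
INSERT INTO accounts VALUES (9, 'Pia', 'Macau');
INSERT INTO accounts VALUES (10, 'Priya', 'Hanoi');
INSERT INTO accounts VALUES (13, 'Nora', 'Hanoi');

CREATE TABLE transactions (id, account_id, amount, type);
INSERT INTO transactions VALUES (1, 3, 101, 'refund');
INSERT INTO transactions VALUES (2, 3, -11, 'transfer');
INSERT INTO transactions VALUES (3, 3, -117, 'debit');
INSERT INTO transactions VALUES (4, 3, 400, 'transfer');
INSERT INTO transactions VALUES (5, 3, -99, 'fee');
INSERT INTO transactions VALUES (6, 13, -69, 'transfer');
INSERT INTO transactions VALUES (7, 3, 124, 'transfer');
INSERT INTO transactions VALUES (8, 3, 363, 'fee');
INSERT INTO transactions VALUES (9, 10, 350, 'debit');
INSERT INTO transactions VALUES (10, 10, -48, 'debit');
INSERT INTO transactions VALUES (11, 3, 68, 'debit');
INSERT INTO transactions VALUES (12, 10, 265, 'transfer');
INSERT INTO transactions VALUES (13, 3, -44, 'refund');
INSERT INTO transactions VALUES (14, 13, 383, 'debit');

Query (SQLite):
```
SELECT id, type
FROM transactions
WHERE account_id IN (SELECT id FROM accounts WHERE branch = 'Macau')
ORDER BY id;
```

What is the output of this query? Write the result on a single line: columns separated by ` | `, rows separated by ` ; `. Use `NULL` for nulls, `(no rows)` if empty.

(no rows)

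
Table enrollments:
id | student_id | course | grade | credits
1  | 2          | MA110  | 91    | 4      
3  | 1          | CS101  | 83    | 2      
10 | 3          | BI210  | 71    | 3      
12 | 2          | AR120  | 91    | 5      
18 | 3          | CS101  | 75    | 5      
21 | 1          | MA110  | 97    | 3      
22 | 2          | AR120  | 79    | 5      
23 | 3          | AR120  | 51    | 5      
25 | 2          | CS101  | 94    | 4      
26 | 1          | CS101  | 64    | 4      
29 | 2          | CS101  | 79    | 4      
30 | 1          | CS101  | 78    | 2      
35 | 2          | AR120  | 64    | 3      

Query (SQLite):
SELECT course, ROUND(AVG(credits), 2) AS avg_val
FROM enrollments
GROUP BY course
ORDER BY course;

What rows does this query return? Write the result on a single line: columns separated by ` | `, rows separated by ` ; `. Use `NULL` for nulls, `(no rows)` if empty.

AR120 | 4.5 ; BI210 | 3 ; CS101 | 3.5 ; MA110 | 3.5

Partition enrollments by course; compute ROUND(AVG(credits), 2) within each group.
  AR120: ids {12, 22, 23, 35} → ROUND(AVG(credits), 2)=4.5
  BI210: ids {10} → ROUND(AVG(credits), 2)=3
  CS101: ids {3, 18, 25, 26, 29, 30} → ROUND(AVG(credits), 2)=3.5
  MA110: ids {1, 21} → ROUND(AVG(credits), 2)=3.5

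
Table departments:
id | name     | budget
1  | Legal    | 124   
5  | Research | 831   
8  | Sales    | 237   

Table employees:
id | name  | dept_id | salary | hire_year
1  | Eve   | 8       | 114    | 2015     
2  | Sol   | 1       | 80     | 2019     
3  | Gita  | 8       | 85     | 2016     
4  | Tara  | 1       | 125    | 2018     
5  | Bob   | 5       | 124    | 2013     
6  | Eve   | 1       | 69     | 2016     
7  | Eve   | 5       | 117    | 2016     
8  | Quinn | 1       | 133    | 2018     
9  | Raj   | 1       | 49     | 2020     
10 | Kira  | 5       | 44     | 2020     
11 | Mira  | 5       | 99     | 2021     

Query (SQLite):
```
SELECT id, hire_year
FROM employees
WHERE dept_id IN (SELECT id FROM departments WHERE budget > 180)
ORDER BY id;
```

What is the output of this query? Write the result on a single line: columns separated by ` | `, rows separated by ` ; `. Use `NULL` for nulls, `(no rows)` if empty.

1 | 2015 ; 3 | 2016 ; 5 | 2013 ; 7 | 2016 ; 10 | 2020 ; 11 | 2021

Inner query: departments.id where budget > 180.
Outer: keep employees rows whose dept_id is in that set.
Inner query → {5, 8}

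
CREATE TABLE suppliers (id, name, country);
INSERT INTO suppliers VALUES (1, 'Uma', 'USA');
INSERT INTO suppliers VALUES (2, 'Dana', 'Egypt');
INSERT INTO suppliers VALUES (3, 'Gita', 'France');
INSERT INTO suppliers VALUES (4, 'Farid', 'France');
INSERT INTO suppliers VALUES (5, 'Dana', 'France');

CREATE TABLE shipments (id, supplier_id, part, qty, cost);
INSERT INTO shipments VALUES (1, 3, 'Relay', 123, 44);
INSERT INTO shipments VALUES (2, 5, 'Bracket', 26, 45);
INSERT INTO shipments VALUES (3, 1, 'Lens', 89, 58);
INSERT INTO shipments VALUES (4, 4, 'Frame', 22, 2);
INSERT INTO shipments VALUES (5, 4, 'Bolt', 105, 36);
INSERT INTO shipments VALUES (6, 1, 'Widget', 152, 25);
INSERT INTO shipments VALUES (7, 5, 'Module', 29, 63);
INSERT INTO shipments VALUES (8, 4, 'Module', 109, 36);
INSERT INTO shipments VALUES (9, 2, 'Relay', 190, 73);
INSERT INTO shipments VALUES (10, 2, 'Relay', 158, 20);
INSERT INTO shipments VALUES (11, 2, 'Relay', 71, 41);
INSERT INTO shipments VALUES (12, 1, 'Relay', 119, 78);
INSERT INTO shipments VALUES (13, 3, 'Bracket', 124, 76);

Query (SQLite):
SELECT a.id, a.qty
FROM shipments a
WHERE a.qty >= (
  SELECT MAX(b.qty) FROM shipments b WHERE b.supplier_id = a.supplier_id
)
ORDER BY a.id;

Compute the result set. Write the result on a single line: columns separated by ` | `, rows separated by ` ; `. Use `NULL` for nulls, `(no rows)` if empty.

For each shipments row a, compute MAX(qty) over rows sharing a.supplier_id.
Keep row a if a.qty >= that per-group MAX.
  supplier_id=1: MAX(qty) = 152
  supplier_id=2: MAX(qty) = 190
  supplier_id=3: MAX(qty) = 124
  supplier_id=4: MAX(qty) = 109
  supplier_id=5: MAX(qty) = 29

6 | 152 ; 7 | 29 ; 8 | 109 ; 9 | 190 ; 13 | 124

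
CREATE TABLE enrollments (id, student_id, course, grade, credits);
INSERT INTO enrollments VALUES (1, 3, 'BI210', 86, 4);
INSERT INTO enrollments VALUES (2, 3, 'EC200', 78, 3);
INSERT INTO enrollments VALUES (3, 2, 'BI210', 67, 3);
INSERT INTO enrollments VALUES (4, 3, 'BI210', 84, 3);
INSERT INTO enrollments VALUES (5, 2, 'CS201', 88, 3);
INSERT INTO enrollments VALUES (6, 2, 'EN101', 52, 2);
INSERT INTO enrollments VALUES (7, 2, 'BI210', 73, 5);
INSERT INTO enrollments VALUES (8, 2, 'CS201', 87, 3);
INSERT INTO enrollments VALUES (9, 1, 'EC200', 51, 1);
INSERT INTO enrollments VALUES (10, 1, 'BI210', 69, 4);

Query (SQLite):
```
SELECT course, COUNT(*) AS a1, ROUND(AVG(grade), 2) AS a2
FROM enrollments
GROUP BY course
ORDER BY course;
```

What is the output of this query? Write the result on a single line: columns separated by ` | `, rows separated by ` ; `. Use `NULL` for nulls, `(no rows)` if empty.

BI210 | 5 | 75.8 ; CS201 | 2 | 87.5 ; EC200 | 2 | 64.5 ; EN101 | 1 | 52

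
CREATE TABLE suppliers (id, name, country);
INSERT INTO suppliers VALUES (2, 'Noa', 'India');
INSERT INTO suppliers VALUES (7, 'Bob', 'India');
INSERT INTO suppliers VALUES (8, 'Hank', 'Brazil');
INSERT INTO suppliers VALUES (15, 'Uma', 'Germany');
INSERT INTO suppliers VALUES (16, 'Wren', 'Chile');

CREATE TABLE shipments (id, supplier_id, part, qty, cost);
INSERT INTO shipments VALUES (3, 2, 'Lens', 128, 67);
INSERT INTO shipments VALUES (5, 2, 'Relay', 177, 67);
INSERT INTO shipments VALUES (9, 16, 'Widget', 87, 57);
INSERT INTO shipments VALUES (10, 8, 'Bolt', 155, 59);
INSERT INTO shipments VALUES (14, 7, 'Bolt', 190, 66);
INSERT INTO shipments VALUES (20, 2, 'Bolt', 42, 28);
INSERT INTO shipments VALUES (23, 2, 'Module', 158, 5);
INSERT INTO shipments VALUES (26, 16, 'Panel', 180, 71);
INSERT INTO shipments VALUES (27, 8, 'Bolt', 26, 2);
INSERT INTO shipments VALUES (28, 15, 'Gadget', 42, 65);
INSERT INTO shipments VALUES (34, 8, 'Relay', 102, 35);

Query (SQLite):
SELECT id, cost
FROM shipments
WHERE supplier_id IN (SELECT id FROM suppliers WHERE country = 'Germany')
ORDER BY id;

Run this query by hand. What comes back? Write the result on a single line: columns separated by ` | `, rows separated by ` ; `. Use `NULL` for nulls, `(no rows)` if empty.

Inner query: suppliers.id where country = 'Germany'.
Outer: keep shipments rows whose supplier_id is in that set.
Inner query → {15}

28 | 65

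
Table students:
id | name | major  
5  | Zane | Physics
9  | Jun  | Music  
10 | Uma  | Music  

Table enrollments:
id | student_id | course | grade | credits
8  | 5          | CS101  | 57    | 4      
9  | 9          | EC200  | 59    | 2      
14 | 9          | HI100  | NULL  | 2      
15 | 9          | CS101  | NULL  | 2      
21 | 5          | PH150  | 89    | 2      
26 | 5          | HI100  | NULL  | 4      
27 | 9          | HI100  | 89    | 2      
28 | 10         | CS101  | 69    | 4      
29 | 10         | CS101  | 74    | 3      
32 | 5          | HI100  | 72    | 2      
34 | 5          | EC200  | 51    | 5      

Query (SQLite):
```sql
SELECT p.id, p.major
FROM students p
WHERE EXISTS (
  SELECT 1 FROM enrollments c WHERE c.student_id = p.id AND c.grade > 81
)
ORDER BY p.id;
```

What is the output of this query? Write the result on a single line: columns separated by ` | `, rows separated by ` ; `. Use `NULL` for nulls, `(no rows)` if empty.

For each students row, check whether any enrollments with matching student_id has grade > 81.
Keep rows where that is true.

5 | Physics ; 9 | Music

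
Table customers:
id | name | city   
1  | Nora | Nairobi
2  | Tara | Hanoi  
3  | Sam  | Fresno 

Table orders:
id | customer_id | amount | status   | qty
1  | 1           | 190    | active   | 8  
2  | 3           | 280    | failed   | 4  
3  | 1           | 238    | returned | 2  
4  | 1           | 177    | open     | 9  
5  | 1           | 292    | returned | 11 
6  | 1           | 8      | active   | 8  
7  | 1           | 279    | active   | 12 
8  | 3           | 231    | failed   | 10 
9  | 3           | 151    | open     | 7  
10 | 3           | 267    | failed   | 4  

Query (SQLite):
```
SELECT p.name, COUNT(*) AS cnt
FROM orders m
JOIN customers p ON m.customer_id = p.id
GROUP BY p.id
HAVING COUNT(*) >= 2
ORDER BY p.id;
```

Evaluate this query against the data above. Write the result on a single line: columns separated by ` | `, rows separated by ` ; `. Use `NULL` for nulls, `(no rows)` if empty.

Nora | 6 ; Sam | 4

Join each orders row to its customers via customer_id.
Group joined rows by customers.id; compute COUNT(*) per group.
HAVING: keep groups with count ≥ 2.
  1: ids {1, 3, 4, 5, 6, 7} → COUNT(*)=6
  3: ids {2, 8, 9, 10} → COUNT(*)=4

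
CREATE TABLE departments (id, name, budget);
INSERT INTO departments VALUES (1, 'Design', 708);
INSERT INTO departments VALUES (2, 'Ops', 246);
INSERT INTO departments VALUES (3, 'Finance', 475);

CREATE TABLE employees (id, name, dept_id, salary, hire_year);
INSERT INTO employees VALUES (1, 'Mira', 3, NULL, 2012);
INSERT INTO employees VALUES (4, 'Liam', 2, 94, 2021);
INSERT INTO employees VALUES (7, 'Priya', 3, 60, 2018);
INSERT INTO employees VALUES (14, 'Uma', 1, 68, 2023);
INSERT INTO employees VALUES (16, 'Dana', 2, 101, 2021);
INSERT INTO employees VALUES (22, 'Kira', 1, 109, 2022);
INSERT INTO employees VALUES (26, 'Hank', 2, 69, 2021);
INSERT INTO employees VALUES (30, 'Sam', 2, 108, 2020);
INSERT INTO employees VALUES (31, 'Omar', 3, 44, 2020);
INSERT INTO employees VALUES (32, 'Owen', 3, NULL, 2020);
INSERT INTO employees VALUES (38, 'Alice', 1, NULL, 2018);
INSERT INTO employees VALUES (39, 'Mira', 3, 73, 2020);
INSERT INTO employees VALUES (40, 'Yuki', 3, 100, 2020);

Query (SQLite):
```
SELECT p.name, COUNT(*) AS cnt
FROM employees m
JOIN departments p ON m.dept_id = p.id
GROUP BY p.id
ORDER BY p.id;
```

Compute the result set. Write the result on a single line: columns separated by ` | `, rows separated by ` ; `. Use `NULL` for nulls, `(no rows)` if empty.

Design | 3 ; Ops | 4 ; Finance | 6

Join each employees row to its departments via dept_id.
Group joined rows by departments.id; compute COUNT(*) per group.
  1: ids {14, 22, 38} → COUNT(*)=3
  2: ids {4, 16, 26, 30} → COUNT(*)=4
  3: ids {1, 7, 31, 32, 39, 40} → COUNT(*)=6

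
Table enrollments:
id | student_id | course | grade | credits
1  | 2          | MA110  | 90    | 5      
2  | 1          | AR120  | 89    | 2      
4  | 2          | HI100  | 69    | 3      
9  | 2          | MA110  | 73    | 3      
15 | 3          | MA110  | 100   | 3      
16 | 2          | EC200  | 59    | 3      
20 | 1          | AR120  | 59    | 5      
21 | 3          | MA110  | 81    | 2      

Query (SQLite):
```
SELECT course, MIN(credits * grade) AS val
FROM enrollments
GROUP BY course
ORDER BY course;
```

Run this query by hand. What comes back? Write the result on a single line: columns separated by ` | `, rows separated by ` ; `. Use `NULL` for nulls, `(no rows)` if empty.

For each row compute credits * grade.
Group by course; take MIN of the expression per group.
  AR120: ids {2, 20} → MIN(credits * grade)=178
  EC200: ids {16} → MIN(credits * grade)=177
  HI100: ids {4} → MIN(credits * grade)=207
  MA110: ids {1, 9, 15, 21} → MIN(credits * grade)=162

AR120 | 178 ; EC200 | 177 ; HI100 | 207 ; MA110 | 162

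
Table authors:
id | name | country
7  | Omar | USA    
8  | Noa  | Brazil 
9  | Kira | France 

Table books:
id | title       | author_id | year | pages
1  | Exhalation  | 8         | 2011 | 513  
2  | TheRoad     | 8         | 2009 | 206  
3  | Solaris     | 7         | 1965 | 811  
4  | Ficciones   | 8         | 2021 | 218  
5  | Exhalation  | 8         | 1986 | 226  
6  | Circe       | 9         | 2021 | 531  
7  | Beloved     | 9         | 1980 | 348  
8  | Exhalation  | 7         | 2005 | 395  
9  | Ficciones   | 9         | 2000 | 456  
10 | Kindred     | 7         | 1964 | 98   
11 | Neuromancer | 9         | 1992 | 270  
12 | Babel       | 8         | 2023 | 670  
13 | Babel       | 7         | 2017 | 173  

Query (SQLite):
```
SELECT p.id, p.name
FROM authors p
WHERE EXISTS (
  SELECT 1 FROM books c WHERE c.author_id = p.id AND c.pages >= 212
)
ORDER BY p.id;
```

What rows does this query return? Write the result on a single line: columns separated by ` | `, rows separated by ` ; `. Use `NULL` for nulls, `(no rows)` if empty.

For each authors row, check whether any books with matching author_id has pages >= 212.
Keep rows where that is true.

7 | Omar ; 8 | Noa ; 9 | Kira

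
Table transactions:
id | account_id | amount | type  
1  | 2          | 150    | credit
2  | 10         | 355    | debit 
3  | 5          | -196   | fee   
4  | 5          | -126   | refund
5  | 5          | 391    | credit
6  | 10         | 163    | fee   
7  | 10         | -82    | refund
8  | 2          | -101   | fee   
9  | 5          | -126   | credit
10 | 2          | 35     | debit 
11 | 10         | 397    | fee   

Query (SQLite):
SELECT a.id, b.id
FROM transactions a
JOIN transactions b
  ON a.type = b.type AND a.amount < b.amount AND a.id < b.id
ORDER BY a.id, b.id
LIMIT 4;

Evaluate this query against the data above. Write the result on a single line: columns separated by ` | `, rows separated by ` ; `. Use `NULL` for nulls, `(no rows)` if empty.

Pairs (a,b) with same type, a.amount < b.amount, a.id < b.id.
type groups: credit:{1,5,9} debit:{2,10} fee:{3,6,8,11} refund:{4,7}
Ordered by (a.id, b.id); first 4.

1 | 5 ; 3 | 6 ; 3 | 8 ; 3 | 11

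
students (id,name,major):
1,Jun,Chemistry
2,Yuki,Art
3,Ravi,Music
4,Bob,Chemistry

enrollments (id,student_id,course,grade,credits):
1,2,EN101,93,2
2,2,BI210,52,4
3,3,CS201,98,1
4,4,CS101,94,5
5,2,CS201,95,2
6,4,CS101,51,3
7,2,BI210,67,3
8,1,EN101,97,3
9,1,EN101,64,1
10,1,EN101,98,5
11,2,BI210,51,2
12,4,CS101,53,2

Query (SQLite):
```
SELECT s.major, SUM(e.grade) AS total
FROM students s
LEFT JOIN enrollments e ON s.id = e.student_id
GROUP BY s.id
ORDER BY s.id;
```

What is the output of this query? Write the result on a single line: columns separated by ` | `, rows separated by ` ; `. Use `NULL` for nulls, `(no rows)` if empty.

LEFT JOIN keeps every students row; unmatched ones get NULL for enrollments columns.
Group by students.id and compute SUM(e.grade). SUM over an all-NULL group is NULL.
  1: ids {8, 9, 10} → SUM(e.grade)=259
  2: ids {1, 2, 5, 7, 11} → SUM(e.grade)=358
  3: ids {3} → SUM(e.grade)=98
  4: ids {4, 6, 12} → SUM(e.grade)=198

Chemistry | 259 ; Art | 358 ; Music | 98 ; Chemistry | 198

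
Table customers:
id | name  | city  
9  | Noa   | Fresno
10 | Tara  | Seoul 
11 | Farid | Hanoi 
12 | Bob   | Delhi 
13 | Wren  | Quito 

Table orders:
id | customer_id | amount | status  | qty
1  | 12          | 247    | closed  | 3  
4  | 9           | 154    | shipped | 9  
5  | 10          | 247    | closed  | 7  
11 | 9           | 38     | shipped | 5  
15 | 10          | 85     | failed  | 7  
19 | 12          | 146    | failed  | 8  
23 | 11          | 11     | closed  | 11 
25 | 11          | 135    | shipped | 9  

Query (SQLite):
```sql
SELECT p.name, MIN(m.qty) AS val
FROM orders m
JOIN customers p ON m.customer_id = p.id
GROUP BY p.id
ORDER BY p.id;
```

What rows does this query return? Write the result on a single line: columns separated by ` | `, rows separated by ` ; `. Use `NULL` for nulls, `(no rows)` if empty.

Noa | 5 ; Tara | 7 ; Farid | 9 ; Bob | 3

Join each orders row to its customers via customer_id.
Group joined rows by customers.id; compute MIN(m.qty) per group.
  9: ids {4, 11} → MIN(m.qty)=5
  10: ids {5, 15} → MIN(m.qty)=7
  11: ids {23, 25} → MIN(m.qty)=9
  12: ids {1, 19} → MIN(m.qty)=3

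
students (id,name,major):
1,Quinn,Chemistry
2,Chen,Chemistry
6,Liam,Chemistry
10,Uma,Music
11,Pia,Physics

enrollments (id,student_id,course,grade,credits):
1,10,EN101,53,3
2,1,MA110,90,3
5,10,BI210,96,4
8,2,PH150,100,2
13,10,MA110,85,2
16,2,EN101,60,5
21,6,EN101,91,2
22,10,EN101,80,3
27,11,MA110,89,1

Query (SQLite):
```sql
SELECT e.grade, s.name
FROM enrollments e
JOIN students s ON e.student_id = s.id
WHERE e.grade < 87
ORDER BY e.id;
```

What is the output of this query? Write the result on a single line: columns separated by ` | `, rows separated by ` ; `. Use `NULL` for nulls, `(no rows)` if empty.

Each enrollments row matches the students row where student_id = students.id.
Then keep rows with e.grade < 87.

53 | Uma ; 85 | Uma ; 60 | Chen ; 80 | Uma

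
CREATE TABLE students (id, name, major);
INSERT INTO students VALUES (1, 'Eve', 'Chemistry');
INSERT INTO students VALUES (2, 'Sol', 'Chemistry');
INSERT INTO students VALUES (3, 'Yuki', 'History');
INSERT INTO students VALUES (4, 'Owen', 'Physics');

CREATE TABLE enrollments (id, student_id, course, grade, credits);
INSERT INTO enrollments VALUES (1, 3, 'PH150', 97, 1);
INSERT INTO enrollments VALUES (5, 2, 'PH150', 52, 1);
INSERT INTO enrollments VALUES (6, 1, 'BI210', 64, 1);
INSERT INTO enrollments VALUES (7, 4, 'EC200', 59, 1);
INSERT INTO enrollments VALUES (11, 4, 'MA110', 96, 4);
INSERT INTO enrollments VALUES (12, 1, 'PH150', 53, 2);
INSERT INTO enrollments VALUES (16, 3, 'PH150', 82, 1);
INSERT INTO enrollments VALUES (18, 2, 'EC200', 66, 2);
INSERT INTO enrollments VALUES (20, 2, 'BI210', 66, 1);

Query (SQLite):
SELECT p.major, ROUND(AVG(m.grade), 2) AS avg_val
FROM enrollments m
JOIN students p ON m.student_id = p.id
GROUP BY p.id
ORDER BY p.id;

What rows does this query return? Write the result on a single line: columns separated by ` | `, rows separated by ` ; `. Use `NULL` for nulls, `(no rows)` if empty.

Chemistry | 58.5 ; Chemistry | 61.33 ; History | 89.5 ; Physics | 77.5

Join each enrollments row to its students via student_id.
Group joined rows by students.id; compute ROUND(AVG(m.grade), 2) per group.
  1: ids {6, 12} → ROUND(AVG(m.grade), 2)=58.5
  2: ids {5, 18, 20} → ROUND(AVG(m.grade), 2)=61.33
  3: ids {1, 16} → ROUND(AVG(m.grade), 2)=89.5
  4: ids {7, 11} → ROUND(AVG(m.grade), 2)=77.5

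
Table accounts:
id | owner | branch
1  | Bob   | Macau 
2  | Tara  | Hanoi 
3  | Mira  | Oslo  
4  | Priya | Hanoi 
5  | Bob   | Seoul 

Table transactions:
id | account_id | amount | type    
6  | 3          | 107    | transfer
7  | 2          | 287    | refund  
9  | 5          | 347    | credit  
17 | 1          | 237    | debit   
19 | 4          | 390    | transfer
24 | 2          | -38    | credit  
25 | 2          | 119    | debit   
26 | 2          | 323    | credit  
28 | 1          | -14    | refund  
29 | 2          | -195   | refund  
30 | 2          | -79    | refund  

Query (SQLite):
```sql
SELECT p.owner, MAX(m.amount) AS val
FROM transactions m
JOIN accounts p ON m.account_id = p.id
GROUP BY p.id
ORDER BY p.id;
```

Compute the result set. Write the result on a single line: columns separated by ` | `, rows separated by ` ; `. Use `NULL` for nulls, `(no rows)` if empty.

Bob | 237 ; Tara | 323 ; Mira | 107 ; Priya | 390 ; Bob | 347

Join each transactions row to its accounts via account_id.
Group joined rows by accounts.id; compute MAX(m.amount) per group.
  1: ids {17, 28} → MAX(m.amount)=237
  2: ids {7, 24, 25, 26, 29, 30} → MAX(m.amount)=323
  3: ids {6} → MAX(m.amount)=107
  4: ids {19} → MAX(m.amount)=390
  5: ids {9} → MAX(m.amount)=347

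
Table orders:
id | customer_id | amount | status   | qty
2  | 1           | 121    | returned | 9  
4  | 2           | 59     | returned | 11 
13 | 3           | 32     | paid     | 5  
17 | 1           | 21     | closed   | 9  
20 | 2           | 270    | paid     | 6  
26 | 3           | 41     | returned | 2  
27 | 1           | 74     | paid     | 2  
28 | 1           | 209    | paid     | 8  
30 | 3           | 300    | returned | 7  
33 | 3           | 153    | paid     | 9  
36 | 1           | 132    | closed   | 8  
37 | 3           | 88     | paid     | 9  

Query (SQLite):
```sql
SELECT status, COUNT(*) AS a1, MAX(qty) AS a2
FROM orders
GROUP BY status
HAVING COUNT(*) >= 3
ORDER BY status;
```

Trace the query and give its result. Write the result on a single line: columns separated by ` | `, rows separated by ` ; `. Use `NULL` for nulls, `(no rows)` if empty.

Group orders by status.
Per group compute: COUNT(*), MAX(qty).
HAVING: drop groups with fewer than 3 rows.
  closed: ids {17, 36} → COUNT(*)=2, MAX(qty)=9
  paid: ids {13, 20, 27, 28, 33, 37} → COUNT(*)=6, MAX(qty)=9
  returned: ids {2, 4, 26, 30} → COUNT(*)=4, MAX(qty)=11

paid | 6 | 9 ; returned | 4 | 11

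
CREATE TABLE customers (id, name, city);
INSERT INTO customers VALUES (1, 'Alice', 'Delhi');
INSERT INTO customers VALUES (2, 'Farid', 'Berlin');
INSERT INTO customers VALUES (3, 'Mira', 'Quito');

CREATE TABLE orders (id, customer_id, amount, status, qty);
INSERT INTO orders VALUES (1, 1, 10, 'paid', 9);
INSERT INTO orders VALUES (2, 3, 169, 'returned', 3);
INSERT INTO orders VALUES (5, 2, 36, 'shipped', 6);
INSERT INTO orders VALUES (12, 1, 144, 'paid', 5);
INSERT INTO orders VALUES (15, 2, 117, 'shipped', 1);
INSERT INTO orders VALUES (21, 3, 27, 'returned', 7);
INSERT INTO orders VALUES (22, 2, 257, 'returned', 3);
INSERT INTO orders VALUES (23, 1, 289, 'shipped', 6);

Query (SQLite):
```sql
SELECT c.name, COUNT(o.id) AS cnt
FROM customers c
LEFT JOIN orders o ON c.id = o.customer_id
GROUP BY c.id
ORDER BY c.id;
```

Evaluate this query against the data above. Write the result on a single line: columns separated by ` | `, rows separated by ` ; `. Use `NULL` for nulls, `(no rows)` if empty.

Alice | 3 ; Farid | 3 ; Mira | 2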